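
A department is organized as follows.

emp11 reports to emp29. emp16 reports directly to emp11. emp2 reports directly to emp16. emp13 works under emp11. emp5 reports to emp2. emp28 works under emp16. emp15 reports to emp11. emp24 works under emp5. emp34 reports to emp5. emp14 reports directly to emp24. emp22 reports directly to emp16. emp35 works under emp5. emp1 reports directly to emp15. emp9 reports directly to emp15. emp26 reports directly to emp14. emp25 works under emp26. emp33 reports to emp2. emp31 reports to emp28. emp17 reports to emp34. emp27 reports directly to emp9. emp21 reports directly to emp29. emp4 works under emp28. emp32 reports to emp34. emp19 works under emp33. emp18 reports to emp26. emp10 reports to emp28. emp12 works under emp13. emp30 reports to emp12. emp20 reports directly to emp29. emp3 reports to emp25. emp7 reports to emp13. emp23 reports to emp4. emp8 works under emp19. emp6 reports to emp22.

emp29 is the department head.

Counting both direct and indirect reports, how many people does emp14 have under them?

emp14 directly manages emp26. Under emp26: emp18, emp25, emp3 (3). That's 4 in total.

4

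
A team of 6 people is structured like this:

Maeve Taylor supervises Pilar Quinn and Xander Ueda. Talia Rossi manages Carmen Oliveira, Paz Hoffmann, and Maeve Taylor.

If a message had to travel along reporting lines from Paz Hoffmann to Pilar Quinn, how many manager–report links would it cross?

Paz Hoffmann is 1 level below Talia Rossi, and Pilar Quinn is 2 levels below Talia Rossi (their lowest common manager). The shortest path runs up from Paz Hoffmann to Talia Rossi and back down to Pilar Quinn: 1 + 2 = 3 links.

3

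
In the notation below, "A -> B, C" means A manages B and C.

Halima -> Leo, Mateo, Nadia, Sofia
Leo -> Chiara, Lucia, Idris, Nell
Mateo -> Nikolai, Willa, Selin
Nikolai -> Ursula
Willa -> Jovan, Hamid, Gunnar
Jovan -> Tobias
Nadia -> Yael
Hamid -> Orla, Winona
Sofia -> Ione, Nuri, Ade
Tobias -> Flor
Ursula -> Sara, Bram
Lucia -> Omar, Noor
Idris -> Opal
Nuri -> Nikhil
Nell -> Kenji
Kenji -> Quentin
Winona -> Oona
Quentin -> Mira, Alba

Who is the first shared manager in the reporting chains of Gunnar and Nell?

Halima

Gunnar's chain of managers is Willa, Mateo, Halima. Nell's chain of managers is Leo, Halima. The first manager that appears in both chains is Halima.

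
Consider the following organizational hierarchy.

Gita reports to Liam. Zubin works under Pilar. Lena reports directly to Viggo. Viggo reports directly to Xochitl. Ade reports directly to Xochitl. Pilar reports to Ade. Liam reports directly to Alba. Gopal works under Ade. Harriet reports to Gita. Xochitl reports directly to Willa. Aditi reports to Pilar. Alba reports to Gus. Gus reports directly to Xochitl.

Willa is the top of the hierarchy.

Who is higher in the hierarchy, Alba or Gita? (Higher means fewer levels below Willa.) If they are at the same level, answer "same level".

Alba

Alba is 3 levels below Willa; Gita is 5. Alba is higher.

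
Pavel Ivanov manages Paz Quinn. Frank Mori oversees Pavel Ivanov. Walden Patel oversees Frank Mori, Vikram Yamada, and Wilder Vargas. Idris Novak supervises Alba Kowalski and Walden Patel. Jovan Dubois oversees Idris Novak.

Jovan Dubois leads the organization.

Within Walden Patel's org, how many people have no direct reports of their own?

3

The people in Walden Patel's organization with no one reporting to them are Wilder Vargas, Vikram Yamada, Paz Quinn. That is 3.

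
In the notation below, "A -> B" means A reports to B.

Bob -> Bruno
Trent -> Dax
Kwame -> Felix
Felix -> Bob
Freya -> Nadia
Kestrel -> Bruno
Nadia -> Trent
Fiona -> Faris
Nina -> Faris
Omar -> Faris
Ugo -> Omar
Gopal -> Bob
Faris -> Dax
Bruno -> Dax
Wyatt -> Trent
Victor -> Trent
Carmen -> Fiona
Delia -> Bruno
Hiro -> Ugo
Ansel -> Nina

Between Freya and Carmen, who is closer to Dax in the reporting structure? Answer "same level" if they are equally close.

same level

Both Freya and Carmen are 3 levels below Dax.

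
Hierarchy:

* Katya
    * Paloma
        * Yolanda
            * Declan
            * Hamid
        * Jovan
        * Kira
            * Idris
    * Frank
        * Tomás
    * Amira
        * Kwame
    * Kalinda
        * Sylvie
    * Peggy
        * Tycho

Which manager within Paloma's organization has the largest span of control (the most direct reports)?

Paloma

Direct-report counts within Paloma's organization: Paloma has 3; Kira has 1; Yolanda has 2. The largest is 3, held by Paloma.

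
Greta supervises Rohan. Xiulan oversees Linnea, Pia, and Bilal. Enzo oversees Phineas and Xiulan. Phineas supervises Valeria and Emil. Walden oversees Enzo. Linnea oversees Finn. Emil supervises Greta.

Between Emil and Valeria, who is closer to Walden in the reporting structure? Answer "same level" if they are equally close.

same level

Both Emil and Valeria are 3 levels below Walden.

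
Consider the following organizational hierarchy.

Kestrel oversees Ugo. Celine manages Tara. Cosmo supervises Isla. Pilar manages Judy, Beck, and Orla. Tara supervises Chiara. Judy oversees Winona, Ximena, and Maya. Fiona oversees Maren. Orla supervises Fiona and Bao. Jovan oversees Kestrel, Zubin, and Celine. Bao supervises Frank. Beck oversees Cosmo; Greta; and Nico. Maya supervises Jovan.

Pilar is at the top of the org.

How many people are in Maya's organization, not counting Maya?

Maya directly manages Jovan. Under Jovan: Celine, Tara, Chiara, Zubin, Kestrel, Ugo (6). That's 7 in total.

7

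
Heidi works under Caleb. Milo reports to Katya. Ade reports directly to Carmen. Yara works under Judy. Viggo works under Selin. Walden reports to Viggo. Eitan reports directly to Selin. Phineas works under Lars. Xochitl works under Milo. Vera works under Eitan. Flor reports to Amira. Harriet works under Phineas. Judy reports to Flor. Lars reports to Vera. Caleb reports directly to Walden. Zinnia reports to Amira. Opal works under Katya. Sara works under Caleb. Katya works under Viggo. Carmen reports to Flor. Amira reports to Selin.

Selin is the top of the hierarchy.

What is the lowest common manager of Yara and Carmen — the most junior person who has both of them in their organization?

Flor

Yara's chain of managers is Judy, Flor, Amira, Selin. Carmen's chain of managers is Flor, Amira, Selin. The first manager that appears in both chains is Flor.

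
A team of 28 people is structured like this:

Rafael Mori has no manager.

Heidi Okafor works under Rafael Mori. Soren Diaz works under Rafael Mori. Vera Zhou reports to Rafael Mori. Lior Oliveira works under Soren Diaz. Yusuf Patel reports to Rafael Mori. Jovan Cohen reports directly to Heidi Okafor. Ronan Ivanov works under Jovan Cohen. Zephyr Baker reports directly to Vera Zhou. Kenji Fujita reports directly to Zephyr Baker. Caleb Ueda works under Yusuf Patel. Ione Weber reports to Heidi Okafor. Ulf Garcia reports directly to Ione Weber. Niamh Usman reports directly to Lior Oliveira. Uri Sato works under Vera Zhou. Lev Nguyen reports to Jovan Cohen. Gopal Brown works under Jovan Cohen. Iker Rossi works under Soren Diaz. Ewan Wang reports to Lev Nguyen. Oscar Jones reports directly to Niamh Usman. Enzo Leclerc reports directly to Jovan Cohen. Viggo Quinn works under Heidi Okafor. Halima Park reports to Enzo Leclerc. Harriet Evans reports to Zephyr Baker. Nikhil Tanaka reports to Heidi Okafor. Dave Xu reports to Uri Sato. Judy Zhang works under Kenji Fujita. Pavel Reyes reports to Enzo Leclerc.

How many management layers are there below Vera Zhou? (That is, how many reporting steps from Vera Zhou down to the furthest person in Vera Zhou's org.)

The longest chain under Vera Zhou runs Vera Zhou → Zephyr Baker → Kenji Fujita → Judy Zhang, which is 3 levels below Vera Zhou.

3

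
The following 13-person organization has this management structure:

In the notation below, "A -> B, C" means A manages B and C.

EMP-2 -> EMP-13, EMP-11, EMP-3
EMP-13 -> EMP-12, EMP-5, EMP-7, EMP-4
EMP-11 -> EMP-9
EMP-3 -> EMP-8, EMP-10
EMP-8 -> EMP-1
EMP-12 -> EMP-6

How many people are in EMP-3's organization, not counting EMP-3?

EMP-3 directly manages EMP-8, EMP-10. Under EMP-8: EMP-1 (1). EMP-10 has no reports. So EMP-3's organization is 2 direct reports plus everyone under them: 2 + 1 = 3.

3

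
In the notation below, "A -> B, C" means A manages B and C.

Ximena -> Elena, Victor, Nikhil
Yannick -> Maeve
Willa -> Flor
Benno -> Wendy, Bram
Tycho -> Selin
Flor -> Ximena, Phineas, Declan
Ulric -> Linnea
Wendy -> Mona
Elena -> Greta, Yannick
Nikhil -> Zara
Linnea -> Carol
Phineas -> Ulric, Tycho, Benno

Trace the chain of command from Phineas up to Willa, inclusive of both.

Phineas reports to Flor. Flor reports to Willa. Willa is at the top.

Phineas -> Flor -> Willa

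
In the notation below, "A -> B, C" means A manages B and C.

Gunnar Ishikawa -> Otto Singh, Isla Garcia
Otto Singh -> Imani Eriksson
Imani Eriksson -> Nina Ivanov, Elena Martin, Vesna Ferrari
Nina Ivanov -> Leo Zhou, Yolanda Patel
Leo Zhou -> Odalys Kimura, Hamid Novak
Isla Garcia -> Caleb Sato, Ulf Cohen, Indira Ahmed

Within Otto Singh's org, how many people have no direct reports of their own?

5

The people in Otto Singh's organization with no one reporting to them are Vesna Ferrari, Elena Martin, Yolanda Patel, Hamid Novak, Odalys Kimura. That is 5.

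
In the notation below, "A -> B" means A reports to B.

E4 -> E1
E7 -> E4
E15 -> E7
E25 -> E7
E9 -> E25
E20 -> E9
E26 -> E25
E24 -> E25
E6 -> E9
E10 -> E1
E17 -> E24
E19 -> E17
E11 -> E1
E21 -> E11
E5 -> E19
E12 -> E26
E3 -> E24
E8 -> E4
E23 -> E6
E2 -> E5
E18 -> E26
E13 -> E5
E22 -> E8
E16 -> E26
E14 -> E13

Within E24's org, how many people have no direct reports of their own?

The people in E24's organization with no one reporting to them are E3, E14, E2. That is 3.

3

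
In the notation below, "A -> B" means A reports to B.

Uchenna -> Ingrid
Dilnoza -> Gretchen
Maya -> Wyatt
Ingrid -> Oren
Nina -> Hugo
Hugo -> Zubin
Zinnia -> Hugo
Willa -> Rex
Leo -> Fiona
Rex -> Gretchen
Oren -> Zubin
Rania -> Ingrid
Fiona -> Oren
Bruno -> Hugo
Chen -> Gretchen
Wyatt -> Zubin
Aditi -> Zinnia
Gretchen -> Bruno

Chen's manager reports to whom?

Chen reports to Gretchen, and Gretchen reports to Bruno. So Chen's skip-level manager is Bruno.

Bruno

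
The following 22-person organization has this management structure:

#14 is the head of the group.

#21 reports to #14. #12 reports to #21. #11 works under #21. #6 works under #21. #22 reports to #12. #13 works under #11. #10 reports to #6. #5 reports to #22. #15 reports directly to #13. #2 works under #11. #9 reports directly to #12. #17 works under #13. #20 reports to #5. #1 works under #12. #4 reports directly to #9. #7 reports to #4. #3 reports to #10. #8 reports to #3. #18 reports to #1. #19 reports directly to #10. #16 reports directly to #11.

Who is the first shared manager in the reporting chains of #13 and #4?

#13's chain of managers is #11, #21, #14. #4's chain of managers is #9, #12, #21, #14. The first manager that appears in both chains is #21.

#21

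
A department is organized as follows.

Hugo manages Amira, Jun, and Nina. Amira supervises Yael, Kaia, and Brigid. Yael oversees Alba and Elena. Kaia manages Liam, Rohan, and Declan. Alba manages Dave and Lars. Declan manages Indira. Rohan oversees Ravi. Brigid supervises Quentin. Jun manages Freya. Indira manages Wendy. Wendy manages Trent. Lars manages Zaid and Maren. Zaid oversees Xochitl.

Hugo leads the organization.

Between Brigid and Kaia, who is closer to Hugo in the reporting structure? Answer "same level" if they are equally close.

Both Brigid and Kaia are 2 levels below Hugo.

same level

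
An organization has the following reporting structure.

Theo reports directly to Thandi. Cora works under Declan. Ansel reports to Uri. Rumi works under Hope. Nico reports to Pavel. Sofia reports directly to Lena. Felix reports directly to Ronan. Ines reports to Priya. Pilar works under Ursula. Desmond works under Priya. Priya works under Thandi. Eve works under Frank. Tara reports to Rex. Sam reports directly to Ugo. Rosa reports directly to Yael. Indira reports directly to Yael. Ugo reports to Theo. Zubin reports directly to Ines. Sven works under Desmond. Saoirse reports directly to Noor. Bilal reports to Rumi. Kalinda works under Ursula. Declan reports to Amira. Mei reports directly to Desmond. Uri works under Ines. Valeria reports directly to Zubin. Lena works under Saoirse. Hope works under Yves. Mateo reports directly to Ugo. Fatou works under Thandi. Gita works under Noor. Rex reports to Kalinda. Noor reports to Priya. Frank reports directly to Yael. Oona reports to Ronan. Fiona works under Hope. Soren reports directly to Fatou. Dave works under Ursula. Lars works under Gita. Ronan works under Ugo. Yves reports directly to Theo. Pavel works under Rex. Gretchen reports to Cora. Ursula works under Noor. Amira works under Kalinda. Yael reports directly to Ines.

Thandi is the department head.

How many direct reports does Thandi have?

Thandi directly manages Priya, Fatou, Theo. That is 3 direct reports.

3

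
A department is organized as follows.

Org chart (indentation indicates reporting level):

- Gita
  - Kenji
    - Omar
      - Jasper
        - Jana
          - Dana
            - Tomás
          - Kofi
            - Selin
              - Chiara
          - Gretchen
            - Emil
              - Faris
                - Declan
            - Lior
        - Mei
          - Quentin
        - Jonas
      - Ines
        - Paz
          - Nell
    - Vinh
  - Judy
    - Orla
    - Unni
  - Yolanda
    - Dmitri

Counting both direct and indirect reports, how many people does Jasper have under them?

Jasper directly manages Jana, Mei, Jonas. Under Jana: Gretchen, Lior, Emil, Faris, Declan, Kofi, Selin, Chiara, Dana, Tomás (10). Under Mei: Quentin (1). Jonas has no reports. So Jasper's organization is 3 direct reports plus everyone under them: 11 + 2 + 1 = 14.

14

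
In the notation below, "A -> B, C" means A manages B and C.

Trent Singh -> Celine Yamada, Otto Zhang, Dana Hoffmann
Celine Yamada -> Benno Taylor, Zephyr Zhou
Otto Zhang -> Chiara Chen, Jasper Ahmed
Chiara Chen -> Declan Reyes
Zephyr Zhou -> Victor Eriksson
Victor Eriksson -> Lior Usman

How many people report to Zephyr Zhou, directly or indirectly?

Zephyr Zhou directly manages Victor Eriksson. Under Victor Eriksson: Lior Usman (1). That's 2 in total.

2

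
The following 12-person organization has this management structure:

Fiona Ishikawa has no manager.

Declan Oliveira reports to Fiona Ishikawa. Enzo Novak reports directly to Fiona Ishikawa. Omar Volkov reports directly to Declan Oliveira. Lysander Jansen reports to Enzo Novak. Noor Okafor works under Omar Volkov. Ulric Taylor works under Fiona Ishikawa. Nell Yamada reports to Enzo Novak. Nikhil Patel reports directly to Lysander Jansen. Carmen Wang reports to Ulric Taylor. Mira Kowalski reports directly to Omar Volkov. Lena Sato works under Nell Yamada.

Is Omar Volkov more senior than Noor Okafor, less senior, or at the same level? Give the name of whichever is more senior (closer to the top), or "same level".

Omar Volkov

Omar Volkov is 2 levels below Fiona Ishikawa; Noor Okafor is 3. Omar Volkov is higher.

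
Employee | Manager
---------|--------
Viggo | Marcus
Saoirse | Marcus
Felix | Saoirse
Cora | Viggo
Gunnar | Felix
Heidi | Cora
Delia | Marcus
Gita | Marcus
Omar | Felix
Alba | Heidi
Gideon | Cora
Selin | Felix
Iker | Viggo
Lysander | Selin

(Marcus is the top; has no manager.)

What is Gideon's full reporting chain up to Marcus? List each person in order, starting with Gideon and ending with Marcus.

Gideon reports to Cora. Cora reports to Viggo. Viggo reports to Marcus. Marcus is at the top.

Gideon -> Cora -> Viggo -> Marcus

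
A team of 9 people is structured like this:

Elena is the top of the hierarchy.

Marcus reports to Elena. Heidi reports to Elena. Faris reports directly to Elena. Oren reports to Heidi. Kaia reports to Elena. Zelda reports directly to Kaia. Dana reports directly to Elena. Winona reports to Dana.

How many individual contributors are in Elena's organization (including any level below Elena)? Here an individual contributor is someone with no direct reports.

The people in Elena's organization with no one reporting to them are Winona, Zelda, Faris, Oren, Marcus. That is 5.

5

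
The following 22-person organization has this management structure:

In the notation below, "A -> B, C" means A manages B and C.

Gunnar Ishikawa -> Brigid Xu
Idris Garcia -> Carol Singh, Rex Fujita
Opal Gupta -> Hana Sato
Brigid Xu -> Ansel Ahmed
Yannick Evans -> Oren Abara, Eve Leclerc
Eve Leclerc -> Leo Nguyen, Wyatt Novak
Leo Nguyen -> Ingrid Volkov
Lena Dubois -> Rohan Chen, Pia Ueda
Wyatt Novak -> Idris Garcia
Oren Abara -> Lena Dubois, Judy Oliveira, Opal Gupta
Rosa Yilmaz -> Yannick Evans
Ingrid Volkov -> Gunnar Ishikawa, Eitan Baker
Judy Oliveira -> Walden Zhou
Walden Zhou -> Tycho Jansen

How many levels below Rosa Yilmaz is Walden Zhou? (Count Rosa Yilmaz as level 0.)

Chain from Walden Zhou up to Rosa Yilmaz: Walden Zhou → Judy Oliveira → Oren Abara → Yannick Evans → Rosa Yilmaz. That is 4 steps up, so Walden Zhou is 4 levels below Rosa Yilmaz.

4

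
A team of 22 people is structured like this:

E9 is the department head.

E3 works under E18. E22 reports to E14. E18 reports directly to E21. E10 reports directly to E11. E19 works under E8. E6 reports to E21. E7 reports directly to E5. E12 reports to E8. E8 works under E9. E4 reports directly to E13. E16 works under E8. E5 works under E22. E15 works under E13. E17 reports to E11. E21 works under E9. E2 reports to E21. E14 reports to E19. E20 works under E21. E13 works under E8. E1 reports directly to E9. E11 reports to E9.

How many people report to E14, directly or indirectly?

3

E14 directly manages E22. Under E22: E5, E7 (2). That's 3 in total.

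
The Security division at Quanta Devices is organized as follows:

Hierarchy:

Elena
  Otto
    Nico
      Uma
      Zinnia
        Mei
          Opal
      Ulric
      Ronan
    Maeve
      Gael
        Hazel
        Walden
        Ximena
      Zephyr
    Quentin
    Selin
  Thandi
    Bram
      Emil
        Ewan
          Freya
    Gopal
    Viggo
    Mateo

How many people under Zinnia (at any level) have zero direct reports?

1

The only person in Zinnia's organization with no one reporting to them is Opal. That is 1.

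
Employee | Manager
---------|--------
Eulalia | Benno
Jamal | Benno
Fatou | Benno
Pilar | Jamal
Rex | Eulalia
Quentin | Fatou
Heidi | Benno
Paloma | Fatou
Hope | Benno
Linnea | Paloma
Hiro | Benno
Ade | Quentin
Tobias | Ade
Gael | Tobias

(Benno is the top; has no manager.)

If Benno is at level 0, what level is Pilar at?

Chain from Pilar up to Benno: Pilar → Jamal → Benno. That is 2 steps up, so Pilar is 2 levels below Benno.

2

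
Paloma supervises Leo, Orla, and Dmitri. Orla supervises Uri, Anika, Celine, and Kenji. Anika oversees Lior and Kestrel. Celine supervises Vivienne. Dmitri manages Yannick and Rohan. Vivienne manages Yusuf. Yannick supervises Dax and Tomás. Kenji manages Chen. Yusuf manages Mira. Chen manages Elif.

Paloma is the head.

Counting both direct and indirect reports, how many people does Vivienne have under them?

Vivienne directly manages Yusuf. Under Yusuf: Mira (1). That's 2 in total.

2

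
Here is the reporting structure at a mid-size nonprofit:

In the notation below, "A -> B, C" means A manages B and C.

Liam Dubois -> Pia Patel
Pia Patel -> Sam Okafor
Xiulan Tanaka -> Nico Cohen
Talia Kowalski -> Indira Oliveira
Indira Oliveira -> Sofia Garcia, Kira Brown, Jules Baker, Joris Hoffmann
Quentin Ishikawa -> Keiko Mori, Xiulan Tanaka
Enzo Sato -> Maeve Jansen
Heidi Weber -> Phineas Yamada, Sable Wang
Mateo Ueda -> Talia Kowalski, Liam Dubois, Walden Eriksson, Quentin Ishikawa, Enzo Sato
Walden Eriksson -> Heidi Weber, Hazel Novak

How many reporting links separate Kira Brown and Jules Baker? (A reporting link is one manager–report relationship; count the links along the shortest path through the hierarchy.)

Kira Brown is 1 level below Indira Oliveira, and Jules Baker is 1 level below Indira Oliveira (their lowest common manager). The shortest path runs up from Kira Brown to Indira Oliveira and back down to Jules Baker: 1 + 1 = 2 links.

2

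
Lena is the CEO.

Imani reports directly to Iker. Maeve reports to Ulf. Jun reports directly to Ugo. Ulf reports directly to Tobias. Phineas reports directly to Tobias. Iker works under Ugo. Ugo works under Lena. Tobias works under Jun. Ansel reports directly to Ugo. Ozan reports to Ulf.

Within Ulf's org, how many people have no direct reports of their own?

The people in Ulf's organization with no one reporting to them are Ozan, Maeve. That is 2.

2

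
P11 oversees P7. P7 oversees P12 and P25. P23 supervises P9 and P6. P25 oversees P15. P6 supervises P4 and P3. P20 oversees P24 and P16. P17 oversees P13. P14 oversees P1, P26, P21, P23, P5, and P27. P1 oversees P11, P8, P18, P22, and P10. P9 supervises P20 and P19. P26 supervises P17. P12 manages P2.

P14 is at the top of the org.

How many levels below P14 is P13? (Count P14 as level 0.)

Chain from P13 up to P14: P13 → P17 → P26 → P14. That is 3 steps up, so P13 is 3 levels below P14.

3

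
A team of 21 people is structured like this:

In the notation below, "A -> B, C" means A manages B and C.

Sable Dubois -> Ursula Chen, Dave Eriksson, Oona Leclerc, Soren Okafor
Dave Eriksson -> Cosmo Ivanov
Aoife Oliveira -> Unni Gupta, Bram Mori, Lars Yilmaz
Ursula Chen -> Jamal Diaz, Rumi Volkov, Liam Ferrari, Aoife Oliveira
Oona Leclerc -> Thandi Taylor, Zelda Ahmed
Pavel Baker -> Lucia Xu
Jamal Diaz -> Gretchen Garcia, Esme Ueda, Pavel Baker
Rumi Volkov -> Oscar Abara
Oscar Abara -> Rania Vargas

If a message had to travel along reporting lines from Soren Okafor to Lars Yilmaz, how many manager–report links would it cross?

Soren Okafor is 1 level below Sable Dubois, and Lars Yilmaz is 3 levels below Sable Dubois (their lowest common manager). The shortest path runs up from Soren Okafor to Sable Dubois and back down to Lars Yilmaz: 1 + 3 = 4 links.

4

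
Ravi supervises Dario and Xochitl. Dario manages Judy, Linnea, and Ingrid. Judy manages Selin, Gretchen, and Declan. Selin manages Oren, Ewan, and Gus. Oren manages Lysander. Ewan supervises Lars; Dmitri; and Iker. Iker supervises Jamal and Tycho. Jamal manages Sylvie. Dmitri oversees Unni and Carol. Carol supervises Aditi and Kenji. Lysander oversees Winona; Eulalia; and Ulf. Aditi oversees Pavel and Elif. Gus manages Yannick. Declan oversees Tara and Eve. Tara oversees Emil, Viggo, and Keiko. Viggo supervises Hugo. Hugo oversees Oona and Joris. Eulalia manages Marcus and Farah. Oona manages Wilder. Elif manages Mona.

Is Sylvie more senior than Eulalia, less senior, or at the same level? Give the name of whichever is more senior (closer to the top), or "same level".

Eulalia

Sylvie is 7 levels below Ravi; Eulalia is 6. Eulalia is higher.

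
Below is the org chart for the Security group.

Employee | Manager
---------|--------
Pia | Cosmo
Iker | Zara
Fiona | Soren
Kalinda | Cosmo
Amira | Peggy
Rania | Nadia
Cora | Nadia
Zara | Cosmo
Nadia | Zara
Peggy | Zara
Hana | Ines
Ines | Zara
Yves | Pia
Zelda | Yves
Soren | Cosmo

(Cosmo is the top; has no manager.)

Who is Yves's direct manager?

Pia

Yves reports directly to Pia.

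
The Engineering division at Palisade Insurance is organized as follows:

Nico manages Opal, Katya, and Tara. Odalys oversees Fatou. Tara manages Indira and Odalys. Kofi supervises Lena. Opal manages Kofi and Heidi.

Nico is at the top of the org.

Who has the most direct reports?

Nico

Direct-report counts: Nico has 3; Tara has 2; Odalys has 1; Opal has 2; Kofi has 1. The largest is 3, held by Nico.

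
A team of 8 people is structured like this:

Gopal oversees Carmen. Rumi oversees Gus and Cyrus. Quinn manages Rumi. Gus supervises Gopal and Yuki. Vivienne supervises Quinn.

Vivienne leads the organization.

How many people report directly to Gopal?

Gopal directly manages Carmen. That is 1 direct report.

1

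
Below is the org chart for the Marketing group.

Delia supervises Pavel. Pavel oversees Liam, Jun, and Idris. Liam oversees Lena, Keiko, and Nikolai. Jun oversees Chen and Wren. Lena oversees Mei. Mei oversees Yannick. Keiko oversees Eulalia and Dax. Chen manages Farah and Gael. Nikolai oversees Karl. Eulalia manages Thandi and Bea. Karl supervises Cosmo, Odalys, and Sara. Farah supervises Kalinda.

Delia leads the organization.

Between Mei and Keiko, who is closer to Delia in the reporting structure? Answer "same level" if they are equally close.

Keiko

Mei is 4 levels below Delia; Keiko is 3. Keiko is higher.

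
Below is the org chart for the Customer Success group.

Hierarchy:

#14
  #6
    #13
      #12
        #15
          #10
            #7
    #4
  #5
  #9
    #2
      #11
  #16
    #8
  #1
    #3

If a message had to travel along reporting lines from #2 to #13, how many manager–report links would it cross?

#2 is 2 levels below #14, and #13 is 2 levels below #14 (their lowest common manager). The shortest path runs up from #2 to #14 and back down to #13: 2 + 2 = 4 links.

4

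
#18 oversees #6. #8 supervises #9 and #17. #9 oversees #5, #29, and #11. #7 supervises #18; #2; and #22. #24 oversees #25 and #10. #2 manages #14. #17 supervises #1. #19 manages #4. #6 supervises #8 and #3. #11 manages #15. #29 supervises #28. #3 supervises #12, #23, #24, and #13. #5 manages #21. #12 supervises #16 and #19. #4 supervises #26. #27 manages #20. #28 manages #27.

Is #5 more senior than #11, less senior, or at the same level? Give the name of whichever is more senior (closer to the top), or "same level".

same level

Both #5 and #11 are 5 levels below #7.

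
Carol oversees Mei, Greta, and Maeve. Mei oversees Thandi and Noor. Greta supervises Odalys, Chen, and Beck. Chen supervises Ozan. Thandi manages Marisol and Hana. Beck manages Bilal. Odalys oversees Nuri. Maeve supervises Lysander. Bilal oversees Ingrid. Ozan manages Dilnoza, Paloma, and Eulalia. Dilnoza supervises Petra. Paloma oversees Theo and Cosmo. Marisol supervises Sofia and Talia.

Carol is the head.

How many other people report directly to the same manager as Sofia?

Sofia reports to Marisol. Marisol's other direct reports are Talia — 1 peer.

1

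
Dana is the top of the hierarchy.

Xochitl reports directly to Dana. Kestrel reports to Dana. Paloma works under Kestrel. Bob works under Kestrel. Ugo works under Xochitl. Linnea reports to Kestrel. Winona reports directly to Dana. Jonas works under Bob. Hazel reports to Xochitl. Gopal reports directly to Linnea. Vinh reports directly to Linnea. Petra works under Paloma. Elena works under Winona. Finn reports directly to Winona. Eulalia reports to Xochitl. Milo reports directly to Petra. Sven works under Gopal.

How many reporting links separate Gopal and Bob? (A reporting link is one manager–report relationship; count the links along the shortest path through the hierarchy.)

3

Gopal is 2 levels below Kestrel, and Bob is 1 level below Kestrel (their lowest common manager). The shortest path runs up from Gopal to Kestrel and back down to Bob: 2 + 1 = 3 links.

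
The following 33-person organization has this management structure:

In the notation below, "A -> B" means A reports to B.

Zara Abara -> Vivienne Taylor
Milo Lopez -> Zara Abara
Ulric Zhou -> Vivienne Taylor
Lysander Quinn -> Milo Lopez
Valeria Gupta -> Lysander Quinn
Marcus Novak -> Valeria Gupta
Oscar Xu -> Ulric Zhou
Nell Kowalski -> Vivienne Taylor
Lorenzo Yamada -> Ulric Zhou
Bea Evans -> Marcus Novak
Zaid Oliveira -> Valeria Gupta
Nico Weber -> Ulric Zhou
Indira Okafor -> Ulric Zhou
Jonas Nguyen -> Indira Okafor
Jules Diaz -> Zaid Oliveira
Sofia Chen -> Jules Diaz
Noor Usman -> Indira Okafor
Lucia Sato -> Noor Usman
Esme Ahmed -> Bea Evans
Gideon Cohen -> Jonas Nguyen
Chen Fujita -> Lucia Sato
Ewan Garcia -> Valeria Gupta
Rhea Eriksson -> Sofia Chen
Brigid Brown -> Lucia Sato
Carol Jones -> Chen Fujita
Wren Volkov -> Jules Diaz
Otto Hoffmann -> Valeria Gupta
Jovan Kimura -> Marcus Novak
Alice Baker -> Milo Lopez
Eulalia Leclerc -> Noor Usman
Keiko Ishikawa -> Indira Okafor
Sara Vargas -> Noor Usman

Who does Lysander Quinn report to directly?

Milo Lopez

Lysander Quinn reports directly to Milo Lopez.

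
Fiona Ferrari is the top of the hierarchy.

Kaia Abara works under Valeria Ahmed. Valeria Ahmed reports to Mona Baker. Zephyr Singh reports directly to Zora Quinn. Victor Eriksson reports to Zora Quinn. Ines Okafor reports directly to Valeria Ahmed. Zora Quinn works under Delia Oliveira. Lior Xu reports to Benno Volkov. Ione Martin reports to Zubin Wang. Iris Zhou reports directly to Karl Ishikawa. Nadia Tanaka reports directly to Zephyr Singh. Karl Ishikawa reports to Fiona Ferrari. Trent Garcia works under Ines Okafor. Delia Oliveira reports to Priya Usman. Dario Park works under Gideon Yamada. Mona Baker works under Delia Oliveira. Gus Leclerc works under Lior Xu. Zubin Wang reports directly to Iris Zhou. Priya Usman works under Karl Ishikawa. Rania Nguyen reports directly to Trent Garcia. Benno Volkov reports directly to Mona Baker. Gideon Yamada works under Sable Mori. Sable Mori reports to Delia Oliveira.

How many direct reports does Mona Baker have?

Mona Baker directly manages Valeria Ahmed, Benno Volkov. That is 2 direct reports.

2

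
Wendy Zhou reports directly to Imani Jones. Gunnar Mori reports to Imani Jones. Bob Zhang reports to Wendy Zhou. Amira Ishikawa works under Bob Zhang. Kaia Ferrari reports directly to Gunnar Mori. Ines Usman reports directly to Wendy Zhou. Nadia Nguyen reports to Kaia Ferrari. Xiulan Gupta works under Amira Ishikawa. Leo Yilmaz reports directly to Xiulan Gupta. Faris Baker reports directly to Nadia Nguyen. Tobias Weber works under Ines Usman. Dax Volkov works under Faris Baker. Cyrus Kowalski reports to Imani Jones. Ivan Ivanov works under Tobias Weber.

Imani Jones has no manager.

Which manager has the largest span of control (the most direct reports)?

Direct-report counts: Imani Jones has 3; Gunnar Mori has 1; Kaia Ferrari has 1; Nadia Nguyen has 1; Faris Baker has 1; Wendy Zhou has 2; Ines Usman has 1; Tobias Weber has 1; Bob Zhang has 1; Amira Ishikawa has 1; Xiulan Gupta has 1. The largest is 3, held by Imani Jones.

Imani Jones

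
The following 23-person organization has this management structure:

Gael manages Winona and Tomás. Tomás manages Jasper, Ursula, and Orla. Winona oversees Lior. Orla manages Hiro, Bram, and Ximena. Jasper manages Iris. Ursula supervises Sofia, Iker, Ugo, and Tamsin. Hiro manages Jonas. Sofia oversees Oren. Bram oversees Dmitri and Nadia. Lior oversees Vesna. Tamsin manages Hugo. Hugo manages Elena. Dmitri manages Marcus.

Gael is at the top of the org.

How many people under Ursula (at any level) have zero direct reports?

4

The people in Ursula's organization with no one reporting to them are Elena, Ugo, Oren, Iker. That is 4.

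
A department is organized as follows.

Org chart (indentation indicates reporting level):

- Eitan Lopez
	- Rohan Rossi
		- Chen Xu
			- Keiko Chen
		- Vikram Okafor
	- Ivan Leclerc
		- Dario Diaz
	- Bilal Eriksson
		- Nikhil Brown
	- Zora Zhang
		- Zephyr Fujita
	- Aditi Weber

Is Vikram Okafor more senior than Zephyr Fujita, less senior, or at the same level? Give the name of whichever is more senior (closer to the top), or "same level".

same level

Both Vikram Okafor and Zephyr Fujita are 2 levels below Eitan Lopez.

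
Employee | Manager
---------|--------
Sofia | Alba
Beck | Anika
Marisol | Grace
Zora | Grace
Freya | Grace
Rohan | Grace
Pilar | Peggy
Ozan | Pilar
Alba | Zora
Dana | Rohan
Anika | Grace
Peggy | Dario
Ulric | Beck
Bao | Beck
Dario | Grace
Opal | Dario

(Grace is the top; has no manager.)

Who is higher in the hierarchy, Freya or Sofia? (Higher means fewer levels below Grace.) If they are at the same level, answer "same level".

Freya is 1 level below Grace; Sofia is 3. Freya is higher.

Freya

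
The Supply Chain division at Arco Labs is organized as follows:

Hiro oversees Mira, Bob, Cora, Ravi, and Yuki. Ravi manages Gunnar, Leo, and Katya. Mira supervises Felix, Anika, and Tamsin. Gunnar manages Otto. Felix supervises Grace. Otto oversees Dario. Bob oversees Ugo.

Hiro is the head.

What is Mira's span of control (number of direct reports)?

3

Mira directly manages Felix, Anika, Tamsin. That is 3 direct reports.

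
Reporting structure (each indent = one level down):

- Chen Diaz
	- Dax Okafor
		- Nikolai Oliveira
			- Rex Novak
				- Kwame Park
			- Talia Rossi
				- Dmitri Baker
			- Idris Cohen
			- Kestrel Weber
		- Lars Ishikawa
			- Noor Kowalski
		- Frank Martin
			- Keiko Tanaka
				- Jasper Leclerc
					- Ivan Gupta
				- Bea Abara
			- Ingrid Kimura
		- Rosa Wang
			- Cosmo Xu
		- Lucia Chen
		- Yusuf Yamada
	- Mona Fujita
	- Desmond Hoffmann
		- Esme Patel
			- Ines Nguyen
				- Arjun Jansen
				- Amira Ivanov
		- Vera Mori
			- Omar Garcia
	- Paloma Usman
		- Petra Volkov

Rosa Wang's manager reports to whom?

Rosa Wang reports to Dax Okafor, and Dax Okafor reports to Chen Diaz. So Rosa Wang's skip-level manager is Chen Diaz.

Chen Diaz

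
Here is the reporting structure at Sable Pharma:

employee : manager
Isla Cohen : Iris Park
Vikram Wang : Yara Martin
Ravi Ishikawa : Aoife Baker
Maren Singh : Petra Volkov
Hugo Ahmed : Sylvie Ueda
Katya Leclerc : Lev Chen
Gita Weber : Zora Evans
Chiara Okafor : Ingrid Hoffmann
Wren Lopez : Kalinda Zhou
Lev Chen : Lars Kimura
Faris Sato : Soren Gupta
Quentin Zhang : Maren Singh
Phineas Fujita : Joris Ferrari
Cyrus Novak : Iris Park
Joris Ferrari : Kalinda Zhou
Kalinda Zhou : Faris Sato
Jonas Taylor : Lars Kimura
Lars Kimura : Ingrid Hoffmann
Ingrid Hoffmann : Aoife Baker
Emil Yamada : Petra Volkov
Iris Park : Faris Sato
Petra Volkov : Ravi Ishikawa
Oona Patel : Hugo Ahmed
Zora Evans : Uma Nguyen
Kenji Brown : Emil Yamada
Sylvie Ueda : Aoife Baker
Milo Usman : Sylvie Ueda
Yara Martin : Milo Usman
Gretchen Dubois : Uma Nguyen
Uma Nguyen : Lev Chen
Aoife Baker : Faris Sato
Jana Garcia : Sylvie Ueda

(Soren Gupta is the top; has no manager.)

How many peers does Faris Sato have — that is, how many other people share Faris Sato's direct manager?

0

Faris Sato reports to Soren Gupta, and Soren Gupta has no other direct reports. Faris Sato has 0 peers.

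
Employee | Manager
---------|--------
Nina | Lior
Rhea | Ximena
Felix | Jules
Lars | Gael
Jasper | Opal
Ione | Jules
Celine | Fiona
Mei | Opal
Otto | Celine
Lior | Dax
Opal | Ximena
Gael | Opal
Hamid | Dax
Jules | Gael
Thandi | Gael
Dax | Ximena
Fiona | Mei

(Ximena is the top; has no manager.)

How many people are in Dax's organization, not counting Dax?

Dax directly manages Lior, Hamid. Under Lior: Nina (1). Hamid has no reports. So Dax's organization is 2 direct reports plus everyone under them: 2 + 1 = 3.

3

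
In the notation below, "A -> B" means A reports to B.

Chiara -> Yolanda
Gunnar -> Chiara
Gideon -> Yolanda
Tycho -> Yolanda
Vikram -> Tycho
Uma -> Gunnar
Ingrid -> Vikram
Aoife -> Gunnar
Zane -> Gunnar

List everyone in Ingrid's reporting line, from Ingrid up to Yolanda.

Ingrid reports to Vikram. Vikram reports to Tycho. Tycho reports to Yolanda. Yolanda is at the top.

Ingrid -> Vikram -> Tycho -> Yolanda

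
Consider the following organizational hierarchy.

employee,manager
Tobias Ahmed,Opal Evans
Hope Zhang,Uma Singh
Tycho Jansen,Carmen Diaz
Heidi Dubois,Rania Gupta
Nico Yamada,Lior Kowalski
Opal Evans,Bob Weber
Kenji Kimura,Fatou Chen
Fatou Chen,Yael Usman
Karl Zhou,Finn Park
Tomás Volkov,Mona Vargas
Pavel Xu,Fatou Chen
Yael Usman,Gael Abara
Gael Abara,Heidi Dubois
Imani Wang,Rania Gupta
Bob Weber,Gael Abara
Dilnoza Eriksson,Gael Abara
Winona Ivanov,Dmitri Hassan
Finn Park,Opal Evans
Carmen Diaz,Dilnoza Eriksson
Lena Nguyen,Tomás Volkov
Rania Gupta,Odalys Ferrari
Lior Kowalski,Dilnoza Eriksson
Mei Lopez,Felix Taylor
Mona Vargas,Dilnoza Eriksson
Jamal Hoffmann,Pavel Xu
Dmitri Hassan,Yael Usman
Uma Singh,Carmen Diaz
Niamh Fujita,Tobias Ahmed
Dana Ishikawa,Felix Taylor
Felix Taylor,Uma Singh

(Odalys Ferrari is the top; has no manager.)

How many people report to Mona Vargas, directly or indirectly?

2

Mona Vargas directly manages Tomás Volkov. Under Tomás Volkov: Lena Nguyen (1). That's 2 in total.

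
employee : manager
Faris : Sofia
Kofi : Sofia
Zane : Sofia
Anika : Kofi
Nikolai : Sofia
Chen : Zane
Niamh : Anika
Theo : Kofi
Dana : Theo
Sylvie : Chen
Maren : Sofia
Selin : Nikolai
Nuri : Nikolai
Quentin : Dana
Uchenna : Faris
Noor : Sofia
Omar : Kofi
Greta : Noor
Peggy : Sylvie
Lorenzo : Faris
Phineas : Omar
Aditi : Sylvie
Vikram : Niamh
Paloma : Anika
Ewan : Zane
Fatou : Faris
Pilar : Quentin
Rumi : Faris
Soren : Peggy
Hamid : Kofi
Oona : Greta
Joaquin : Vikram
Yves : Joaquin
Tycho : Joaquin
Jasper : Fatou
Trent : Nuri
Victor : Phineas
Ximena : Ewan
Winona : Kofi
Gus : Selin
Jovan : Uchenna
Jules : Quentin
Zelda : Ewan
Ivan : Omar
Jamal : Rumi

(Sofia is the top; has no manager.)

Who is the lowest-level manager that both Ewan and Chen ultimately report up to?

Ewan's chain of managers is Zane, Sofia. Chen's chain of managers is Zane, Sofia. The first manager that appears in both chains is Zane.

Zane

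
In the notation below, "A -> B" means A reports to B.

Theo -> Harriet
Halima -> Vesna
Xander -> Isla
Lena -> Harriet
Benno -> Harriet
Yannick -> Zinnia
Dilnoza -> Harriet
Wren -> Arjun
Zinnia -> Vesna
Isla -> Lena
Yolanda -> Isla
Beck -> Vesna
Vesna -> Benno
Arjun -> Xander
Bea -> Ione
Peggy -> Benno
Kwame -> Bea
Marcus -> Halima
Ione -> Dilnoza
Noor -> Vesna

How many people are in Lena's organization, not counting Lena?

5

Lena directly manages Isla. Under Isla: Yolanda, Xander, Arjun, Wren (4). That's 5 in total.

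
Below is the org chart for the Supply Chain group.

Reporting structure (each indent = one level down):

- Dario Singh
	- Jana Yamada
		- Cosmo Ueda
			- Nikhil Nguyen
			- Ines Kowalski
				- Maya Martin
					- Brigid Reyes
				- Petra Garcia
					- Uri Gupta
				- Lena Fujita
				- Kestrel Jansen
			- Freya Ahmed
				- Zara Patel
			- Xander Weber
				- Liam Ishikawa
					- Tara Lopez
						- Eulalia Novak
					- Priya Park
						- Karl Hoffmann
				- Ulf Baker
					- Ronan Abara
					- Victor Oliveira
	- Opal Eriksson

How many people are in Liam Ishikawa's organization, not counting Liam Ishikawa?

4

Liam Ishikawa directly manages Tara Lopez, Priya Park. Under Tara Lopez: Eulalia Novak (1). Under Priya Park: Karl Hoffmann (1). So Liam Ishikawa's organization is 2 direct reports plus everyone under them: 2 + 2 = 4.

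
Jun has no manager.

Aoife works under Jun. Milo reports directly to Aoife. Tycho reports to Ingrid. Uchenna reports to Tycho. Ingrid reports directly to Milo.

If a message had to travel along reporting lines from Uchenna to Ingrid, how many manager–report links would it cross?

Uchenna is in Ingrid's organization: the chain from Uchenna up to Ingrid is Uchenna → Tycho → Ingrid, which is 2 links.

2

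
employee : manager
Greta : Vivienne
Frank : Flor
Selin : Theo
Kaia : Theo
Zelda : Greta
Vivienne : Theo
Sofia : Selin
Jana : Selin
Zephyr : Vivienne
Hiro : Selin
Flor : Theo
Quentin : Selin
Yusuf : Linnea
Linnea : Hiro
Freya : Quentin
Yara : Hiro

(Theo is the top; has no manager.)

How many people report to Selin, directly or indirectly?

8

Selin directly manages Jana, Hiro, Sofia, Quentin. Jana has no reports. Under Hiro: Yara, Linnea, Yusuf (3). Sofia has no reports. Under Quentin: Freya (1). So Selin's organization is 4 direct reports plus everyone under them: 1 + 4 + 1 + 2 = 8.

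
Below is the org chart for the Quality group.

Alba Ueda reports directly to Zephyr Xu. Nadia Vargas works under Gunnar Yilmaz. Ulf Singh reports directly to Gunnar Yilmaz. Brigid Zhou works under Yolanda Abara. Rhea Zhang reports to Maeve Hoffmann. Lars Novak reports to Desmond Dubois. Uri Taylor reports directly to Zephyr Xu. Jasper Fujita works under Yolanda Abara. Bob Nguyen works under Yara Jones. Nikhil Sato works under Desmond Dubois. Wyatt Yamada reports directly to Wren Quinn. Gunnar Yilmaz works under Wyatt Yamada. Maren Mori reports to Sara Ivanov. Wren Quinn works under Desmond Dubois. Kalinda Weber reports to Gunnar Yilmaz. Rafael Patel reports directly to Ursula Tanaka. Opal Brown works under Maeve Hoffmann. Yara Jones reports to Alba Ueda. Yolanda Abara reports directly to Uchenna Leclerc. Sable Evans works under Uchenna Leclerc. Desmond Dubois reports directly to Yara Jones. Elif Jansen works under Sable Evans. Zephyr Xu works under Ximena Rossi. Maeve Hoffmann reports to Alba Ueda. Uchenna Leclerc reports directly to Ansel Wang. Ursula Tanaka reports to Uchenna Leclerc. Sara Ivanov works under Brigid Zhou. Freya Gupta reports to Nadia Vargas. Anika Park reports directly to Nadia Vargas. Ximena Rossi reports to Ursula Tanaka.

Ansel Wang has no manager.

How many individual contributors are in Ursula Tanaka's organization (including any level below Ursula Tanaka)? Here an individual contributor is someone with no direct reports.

The people in Ursula Tanaka's organization with no one reporting to them are Rafael Patel, Uri Taylor, Rhea Zhang, Opal Brown, Lars Novak, Kalinda Weber, Ulf Singh, Freya Gupta, Anika Park, Nikhil Sato, Bob Nguyen. That is 11.

11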